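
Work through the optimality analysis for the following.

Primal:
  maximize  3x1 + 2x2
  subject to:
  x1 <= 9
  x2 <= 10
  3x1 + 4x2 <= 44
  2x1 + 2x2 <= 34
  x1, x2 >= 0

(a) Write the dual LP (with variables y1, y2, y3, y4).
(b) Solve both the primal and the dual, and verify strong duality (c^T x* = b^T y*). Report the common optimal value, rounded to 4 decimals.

The standard primal-dual pair for 'max c^T x s.t. A x <= b, x >= 0' is:
  Dual:  min b^T y  s.t.  A^T y >= c,  y >= 0.

So the dual LP is:
  minimize  9y1 + 10y2 + 44y3 + 34y4
  subject to:
    y1 + 3y3 + 2y4 >= 3
    y2 + 4y3 + 2y4 >= 2
    y1, y2, y3, y4 >= 0

Solving the primal: x* = (9, 4.25).
  primal value c^T x* = 35.5.
Solving the dual: y* = (1.5, 0, 0.5, 0).
  dual value b^T y* = 35.5.
Strong duality: c^T x* = b^T y*. Confirmed.

35.5


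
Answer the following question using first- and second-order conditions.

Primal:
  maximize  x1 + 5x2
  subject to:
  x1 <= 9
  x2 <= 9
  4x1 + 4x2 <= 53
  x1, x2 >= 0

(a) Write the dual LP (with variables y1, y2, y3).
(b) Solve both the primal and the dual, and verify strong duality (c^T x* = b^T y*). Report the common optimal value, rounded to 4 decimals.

The standard primal-dual pair for 'max c^T x s.t. A x <= b, x >= 0' is:
  Dual:  min b^T y  s.t.  A^T y >= c,  y >= 0.

So the dual LP is:
  minimize  9y1 + 9y2 + 53y3
  subject to:
    y1 + 4y3 >= 1
    y2 + 4y3 >= 5
    y1, y2, y3 >= 0

Solving the primal: x* = (4.25, 9).
  primal value c^T x* = 49.25.
Solving the dual: y* = (0, 4, 0.25).
  dual value b^T y* = 49.25.
Strong duality: c^T x* = b^T y*. Confirmed.

49.25


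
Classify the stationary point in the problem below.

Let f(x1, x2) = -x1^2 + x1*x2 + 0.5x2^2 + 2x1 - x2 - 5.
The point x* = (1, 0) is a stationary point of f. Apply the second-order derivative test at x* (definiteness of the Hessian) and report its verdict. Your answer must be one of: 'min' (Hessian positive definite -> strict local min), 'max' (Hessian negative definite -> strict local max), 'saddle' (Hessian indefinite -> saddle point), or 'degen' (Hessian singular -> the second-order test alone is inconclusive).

Compute the Hessian H = grad^2 f:
  H = [[-2, 1], [1, 1]]
Verify stationarity: grad f(x*) = H x* + g = (0, 0).
Eigenvalues of H: -2.3028, 1.3028.
Eigenvalues have mixed signs, so H is indefinite -> x* is a saddle point.

saddle


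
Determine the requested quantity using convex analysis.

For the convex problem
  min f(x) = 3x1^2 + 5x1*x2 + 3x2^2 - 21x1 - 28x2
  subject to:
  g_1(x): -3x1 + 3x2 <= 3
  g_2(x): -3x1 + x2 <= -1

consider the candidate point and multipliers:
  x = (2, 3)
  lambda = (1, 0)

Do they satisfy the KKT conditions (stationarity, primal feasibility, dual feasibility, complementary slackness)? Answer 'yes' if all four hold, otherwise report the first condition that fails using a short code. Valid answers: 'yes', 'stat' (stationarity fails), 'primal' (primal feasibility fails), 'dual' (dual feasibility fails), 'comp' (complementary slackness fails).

Gradient of f: grad f(x) = Q x + c = (6, 0)
Constraint values g_i(x) = a_i^T x - b_i:
  g_1((2, 3)) = 0
  g_2((2, 3)) = -2
Stationarity residual: grad f(x) + sum_i lambda_i a_i = (3, 3)
  -> stationarity FAILS
Primal feasibility (all g_i <= 0): OK
Dual feasibility (all lambda_i >= 0): OK
Complementary slackness (lambda_i * g_i(x) = 0 for all i): OK

Verdict: the first failing condition is stationarity -> stat.

stat


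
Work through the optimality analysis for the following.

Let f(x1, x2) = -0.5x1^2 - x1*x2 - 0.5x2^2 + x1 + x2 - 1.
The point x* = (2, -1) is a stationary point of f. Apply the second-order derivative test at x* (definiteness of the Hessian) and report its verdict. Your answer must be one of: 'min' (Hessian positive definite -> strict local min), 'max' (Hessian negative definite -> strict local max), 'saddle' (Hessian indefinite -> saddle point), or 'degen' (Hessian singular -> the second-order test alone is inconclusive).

Compute the Hessian H = grad^2 f:
  H = [[-1, -1], [-1, -1]]
Verify stationarity: grad f(x*) = H x* + g = (0, 0).
Eigenvalues of H: -2, 0.
H has a zero eigenvalue (singular; negative semidefinite but not definite), so H is neither positive definite, negative definite, nor indefinite. The second-order test alone is inconclusive -> degen.
(Indeed, f is constant along the null direction of H through x*, so x* is not a strict local extremum.)

degen


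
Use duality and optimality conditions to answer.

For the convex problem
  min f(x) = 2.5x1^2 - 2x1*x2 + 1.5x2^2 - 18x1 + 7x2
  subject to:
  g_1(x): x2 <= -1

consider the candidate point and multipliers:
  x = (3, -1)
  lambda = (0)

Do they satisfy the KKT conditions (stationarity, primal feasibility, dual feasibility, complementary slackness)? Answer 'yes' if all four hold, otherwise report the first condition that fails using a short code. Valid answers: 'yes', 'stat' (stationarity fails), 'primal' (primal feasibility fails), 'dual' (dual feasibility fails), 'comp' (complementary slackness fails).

Gradient of f: grad f(x) = Q x + c = (-1, -2)
Constraint values g_i(x) = a_i^T x - b_i:
  g_1((3, -1)) = 0
Stationarity residual: grad f(x) + sum_i lambda_i a_i = (-1, -2)
  -> stationarity FAILS
Primal feasibility (all g_i <= 0): OK
Dual feasibility (all lambda_i >= 0): OK
Complementary slackness (lambda_i * g_i(x) = 0 for all i): OK

Verdict: the first failing condition is stationarity -> stat.

stat


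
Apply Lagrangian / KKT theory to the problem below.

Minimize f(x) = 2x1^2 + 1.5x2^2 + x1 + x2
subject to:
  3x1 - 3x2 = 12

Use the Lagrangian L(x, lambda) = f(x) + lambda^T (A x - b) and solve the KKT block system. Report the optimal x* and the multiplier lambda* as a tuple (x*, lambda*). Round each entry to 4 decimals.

Form the Lagrangian:
  L(x, lambda) = (1/2) x^T Q x + c^T x + lambda^T (A x - b)
Stationarity (grad_x L = 0): Q x + c + A^T lambda = 0.
Primal feasibility: A x = b.

This gives the KKT block system:
  [ Q   A^T ] [ x     ]   [-c ]
  [ A    0  ] [ lambda ] = [ b ]

Solving the linear system:
  x*      = (1.4286, -2.5714)
  lambda* = (-2.2381)
  f(x*)   = 12.8571

x* = (1.4286, -2.5714), lambda* = (-2.2381)


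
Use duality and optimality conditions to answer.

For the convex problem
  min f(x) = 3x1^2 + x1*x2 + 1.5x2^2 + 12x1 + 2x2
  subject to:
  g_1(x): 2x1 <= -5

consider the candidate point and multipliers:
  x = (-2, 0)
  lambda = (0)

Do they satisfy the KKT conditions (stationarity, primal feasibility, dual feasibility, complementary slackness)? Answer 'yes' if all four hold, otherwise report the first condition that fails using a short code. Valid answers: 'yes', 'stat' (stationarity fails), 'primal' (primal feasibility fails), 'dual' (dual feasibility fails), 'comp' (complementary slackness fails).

Gradient of f: grad f(x) = Q x + c = (0, 0)
Constraint values g_i(x) = a_i^T x - b_i:
  g_1((-2, 0)) = 1
Stationarity residual: grad f(x) + sum_i lambda_i a_i = (0, 0)
  -> stationarity OK
Primal feasibility (all g_i <= 0): FAILS
Dual feasibility (all lambda_i >= 0): OK
Complementary slackness (lambda_i * g_i(x) = 0 for all i): OK

Verdict: the first failing condition is primal_feasibility -> primal.

primal


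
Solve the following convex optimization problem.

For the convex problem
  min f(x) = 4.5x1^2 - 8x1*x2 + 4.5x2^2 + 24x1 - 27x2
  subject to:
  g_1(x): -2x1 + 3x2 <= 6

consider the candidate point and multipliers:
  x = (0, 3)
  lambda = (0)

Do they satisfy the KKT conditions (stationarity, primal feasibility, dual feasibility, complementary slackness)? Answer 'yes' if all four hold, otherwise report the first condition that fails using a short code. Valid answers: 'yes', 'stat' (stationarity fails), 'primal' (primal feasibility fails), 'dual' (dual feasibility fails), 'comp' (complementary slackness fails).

Gradient of f: grad f(x) = Q x + c = (0, 0)
Constraint values g_i(x) = a_i^T x - b_i:
  g_1((0, 3)) = 3
Stationarity residual: grad f(x) + sum_i lambda_i a_i = (0, 0)
  -> stationarity OK
Primal feasibility (all g_i <= 0): FAILS
Dual feasibility (all lambda_i >= 0): OK
Complementary slackness (lambda_i * g_i(x) = 0 for all i): OK

Verdict: the first failing condition is primal_feasibility -> primal.

primal


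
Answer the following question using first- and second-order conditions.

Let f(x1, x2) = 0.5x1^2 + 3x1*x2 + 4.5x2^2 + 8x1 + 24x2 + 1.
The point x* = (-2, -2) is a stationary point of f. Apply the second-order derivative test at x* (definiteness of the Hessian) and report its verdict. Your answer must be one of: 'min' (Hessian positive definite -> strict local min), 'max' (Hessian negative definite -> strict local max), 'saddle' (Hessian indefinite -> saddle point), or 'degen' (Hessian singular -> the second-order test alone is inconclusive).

Compute the Hessian H = grad^2 f:
  H = [[1, 3], [3, 9]]
Verify stationarity: grad f(x*) = H x* + g = (0, 0).
Eigenvalues of H: 0, 10.
H has a zero eigenvalue (singular; positive semidefinite but not definite), so H is neither positive definite, negative definite, nor indefinite. The second-order test alone is inconclusive -> degen.
(Indeed, f is constant along the null direction of H through x*, so x* is not a strict local extremum.)

degen


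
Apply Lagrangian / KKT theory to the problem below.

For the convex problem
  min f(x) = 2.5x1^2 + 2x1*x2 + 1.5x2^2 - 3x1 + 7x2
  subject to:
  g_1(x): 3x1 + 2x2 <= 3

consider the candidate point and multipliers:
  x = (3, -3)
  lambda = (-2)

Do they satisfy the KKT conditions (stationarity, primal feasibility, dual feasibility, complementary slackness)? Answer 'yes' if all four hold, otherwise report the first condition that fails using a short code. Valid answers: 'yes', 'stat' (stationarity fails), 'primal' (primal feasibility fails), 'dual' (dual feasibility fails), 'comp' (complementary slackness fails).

Gradient of f: grad f(x) = Q x + c = (6, 4)
Constraint values g_i(x) = a_i^T x - b_i:
  g_1((3, -3)) = 0
Stationarity residual: grad f(x) + sum_i lambda_i a_i = (0, 0)
  -> stationarity OK
Primal feasibility (all g_i <= 0): OK
Dual feasibility (all lambda_i >= 0): FAILS
Complementary slackness (lambda_i * g_i(x) = 0 for all i): OK

Verdict: the first failing condition is dual_feasibility -> dual.

dual


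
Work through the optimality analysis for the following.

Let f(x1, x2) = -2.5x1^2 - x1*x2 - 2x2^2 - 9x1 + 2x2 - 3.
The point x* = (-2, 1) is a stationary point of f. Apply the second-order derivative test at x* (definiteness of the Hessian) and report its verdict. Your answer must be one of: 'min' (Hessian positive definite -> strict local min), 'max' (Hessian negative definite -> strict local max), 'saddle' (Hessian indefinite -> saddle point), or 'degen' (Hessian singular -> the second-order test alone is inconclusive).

Compute the Hessian H = grad^2 f:
  H = [[-5, -1], [-1, -4]]
Verify stationarity: grad f(x*) = H x* + g = (0, 0).
Eigenvalues of H: -5.618, -3.382.
Both eigenvalues < 0, so H is negative definite -> x* is a strict local max.

max


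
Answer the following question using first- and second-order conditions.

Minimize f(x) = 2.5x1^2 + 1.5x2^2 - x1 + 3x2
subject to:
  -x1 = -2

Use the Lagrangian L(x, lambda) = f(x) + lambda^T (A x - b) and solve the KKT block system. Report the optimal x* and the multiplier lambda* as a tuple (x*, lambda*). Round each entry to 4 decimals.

Form the Lagrangian:
  L(x, lambda) = (1/2) x^T Q x + c^T x + lambda^T (A x - b)
Stationarity (grad_x L = 0): Q x + c + A^T lambda = 0.
Primal feasibility: A x = b.

This gives the KKT block system:
  [ Q   A^T ] [ x     ]   [-c ]
  [ A    0  ] [ lambda ] = [ b ]

Solving the linear system:
  x*      = (2, -1)
  lambda* = (9)
  f(x*)   = 6.5

x* = (2, -1), lambda* = (9)


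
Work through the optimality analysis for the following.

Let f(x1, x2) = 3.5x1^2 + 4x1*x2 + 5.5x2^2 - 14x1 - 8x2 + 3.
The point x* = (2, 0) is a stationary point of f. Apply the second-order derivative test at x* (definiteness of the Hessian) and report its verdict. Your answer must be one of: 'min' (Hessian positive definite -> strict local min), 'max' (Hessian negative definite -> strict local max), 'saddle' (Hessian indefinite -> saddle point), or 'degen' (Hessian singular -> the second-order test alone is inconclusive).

Compute the Hessian H = grad^2 f:
  H = [[7, 4], [4, 11]]
Verify stationarity: grad f(x*) = H x* + g = (0, 0).
Eigenvalues of H: 4.5279, 13.4721.
Both eigenvalues > 0, so H is positive definite -> x* is a strict local min.

min


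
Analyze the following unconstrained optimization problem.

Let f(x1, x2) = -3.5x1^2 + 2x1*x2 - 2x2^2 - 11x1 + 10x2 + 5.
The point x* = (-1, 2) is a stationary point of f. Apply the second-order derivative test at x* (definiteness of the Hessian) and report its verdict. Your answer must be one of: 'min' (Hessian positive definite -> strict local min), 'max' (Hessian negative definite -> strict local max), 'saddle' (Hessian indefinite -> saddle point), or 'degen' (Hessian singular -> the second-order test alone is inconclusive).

Compute the Hessian H = grad^2 f:
  H = [[-7, 2], [2, -4]]
Verify stationarity: grad f(x*) = H x* + g = (0, 0).
Eigenvalues of H: -8, -3.
Both eigenvalues < 0, so H is negative definite -> x* is a strict local max.

max


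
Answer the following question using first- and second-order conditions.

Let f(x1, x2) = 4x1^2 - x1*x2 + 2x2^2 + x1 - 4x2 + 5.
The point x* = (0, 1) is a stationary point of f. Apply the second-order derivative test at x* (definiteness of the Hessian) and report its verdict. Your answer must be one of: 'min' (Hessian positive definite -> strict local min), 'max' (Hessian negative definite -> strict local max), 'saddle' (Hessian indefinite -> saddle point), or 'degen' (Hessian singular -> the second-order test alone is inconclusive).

Compute the Hessian H = grad^2 f:
  H = [[8, -1], [-1, 4]]
Verify stationarity: grad f(x*) = H x* + g = (0, 0).
Eigenvalues of H: 3.7639, 8.2361.
Both eigenvalues > 0, so H is positive definite -> x* is a strict local min.

min


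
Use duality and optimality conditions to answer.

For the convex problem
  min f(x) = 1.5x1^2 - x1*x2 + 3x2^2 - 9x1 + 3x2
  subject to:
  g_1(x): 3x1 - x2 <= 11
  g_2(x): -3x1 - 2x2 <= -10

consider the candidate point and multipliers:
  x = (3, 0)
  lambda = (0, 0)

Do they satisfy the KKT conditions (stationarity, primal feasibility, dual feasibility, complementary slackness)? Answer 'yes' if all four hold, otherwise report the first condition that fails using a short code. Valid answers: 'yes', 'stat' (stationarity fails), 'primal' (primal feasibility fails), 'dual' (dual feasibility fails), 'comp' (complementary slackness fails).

Gradient of f: grad f(x) = Q x + c = (0, 0)
Constraint values g_i(x) = a_i^T x - b_i:
  g_1((3, 0)) = -2
  g_2((3, 0)) = 1
Stationarity residual: grad f(x) + sum_i lambda_i a_i = (0, 0)
  -> stationarity OK
Primal feasibility (all g_i <= 0): FAILS
Dual feasibility (all lambda_i >= 0): OK
Complementary slackness (lambda_i * g_i(x) = 0 for all i): OK

Verdict: the first failing condition is primal_feasibility -> primal.

primal


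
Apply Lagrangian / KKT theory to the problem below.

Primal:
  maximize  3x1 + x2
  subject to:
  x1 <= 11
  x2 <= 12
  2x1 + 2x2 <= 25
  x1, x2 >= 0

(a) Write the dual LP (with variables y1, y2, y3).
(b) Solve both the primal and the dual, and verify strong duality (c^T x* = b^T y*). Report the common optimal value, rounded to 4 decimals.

The standard primal-dual pair for 'max c^T x s.t. A x <= b, x >= 0' is:
  Dual:  min b^T y  s.t.  A^T y >= c,  y >= 0.

So the dual LP is:
  minimize  11y1 + 12y2 + 25y3
  subject to:
    y1 + 2y3 >= 3
    y2 + 2y3 >= 1
    y1, y2, y3 >= 0

Solving the primal: x* = (11, 1.5).
  primal value c^T x* = 34.5.
Solving the dual: y* = (2, 0, 0.5).
  dual value b^T y* = 34.5.
Strong duality: c^T x* = b^T y*. Confirmed.

34.5


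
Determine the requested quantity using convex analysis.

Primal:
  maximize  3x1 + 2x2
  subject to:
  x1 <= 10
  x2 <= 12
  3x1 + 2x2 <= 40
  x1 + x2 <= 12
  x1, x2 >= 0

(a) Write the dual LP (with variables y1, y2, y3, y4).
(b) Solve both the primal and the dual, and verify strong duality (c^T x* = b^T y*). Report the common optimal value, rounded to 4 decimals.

The standard primal-dual pair for 'max c^T x s.t. A x <= b, x >= 0' is:
  Dual:  min b^T y  s.t.  A^T y >= c,  y >= 0.

So the dual LP is:
  minimize  10y1 + 12y2 + 40y3 + 12y4
  subject to:
    y1 + 3y3 + y4 >= 3
    y2 + 2y3 + y4 >= 2
    y1, y2, y3, y4 >= 0

Solving the primal: x* = (10, 2).
  primal value c^T x* = 34.
Solving the dual: y* = (1, 0, 0, 2).
  dual value b^T y* = 34.
Strong duality: c^T x* = b^T y*. Confirmed.

34


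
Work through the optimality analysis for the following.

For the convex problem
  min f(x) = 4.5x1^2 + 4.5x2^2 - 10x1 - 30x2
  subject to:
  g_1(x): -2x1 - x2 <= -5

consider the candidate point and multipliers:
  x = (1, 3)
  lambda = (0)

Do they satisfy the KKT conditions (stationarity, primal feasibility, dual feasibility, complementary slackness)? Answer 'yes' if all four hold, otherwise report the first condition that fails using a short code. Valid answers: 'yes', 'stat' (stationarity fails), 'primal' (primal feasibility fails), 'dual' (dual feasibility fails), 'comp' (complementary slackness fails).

Gradient of f: grad f(x) = Q x + c = (-1, -3)
Constraint values g_i(x) = a_i^T x - b_i:
  g_1((1, 3)) = 0
Stationarity residual: grad f(x) + sum_i lambda_i a_i = (-1, -3)
  -> stationarity FAILS
Primal feasibility (all g_i <= 0): OK
Dual feasibility (all lambda_i >= 0): OK
Complementary slackness (lambda_i * g_i(x) = 0 for all i): OK

Verdict: the first failing condition is stationarity -> stat.

stat


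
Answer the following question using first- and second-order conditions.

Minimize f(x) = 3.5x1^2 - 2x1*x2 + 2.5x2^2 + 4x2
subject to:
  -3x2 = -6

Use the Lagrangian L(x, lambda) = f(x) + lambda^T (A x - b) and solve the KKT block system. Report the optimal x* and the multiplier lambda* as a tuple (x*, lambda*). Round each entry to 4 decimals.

Form the Lagrangian:
  L(x, lambda) = (1/2) x^T Q x + c^T x + lambda^T (A x - b)
Stationarity (grad_x L = 0): Q x + c + A^T lambda = 0.
Primal feasibility: A x = b.

This gives the KKT block system:
  [ Q   A^T ] [ x     ]   [-c ]
  [ A    0  ] [ lambda ] = [ b ]

Solving the linear system:
  x*      = (0.5714, 2)
  lambda* = (4.2857)
  f(x*)   = 16.8571

x* = (0.5714, 2), lambda* = (4.2857)


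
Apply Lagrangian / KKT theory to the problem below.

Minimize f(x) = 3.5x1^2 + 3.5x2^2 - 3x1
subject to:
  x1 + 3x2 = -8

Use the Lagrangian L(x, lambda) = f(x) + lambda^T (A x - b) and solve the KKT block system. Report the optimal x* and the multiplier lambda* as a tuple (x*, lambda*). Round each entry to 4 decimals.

Form the Lagrangian:
  L(x, lambda) = (1/2) x^T Q x + c^T x + lambda^T (A x - b)
Stationarity (grad_x L = 0): Q x + c + A^T lambda = 0.
Primal feasibility: A x = b.

This gives the KKT block system:
  [ Q   A^T ] [ x     ]   [-c ]
  [ A    0  ] [ lambda ] = [ b ]

Solving the linear system:
  x*      = (-0.4143, -2.5286)
  lambda* = (5.9)
  f(x*)   = 24.2214

x* = (-0.4143, -2.5286), lambda* = (5.9)


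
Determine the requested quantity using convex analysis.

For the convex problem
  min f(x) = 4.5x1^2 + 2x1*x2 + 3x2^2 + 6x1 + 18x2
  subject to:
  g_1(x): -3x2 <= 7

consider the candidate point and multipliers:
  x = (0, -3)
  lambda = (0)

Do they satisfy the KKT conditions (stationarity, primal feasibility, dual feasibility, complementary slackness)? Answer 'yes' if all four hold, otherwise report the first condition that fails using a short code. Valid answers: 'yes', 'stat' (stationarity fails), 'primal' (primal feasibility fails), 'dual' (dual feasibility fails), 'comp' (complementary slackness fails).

Gradient of f: grad f(x) = Q x + c = (0, 0)
Constraint values g_i(x) = a_i^T x - b_i:
  g_1((0, -3)) = 2
Stationarity residual: grad f(x) + sum_i lambda_i a_i = (0, 0)
  -> stationarity OK
Primal feasibility (all g_i <= 0): FAILS
Dual feasibility (all lambda_i >= 0): OK
Complementary slackness (lambda_i * g_i(x) = 0 for all i): OK

Verdict: the first failing condition is primal_feasibility -> primal.

primal


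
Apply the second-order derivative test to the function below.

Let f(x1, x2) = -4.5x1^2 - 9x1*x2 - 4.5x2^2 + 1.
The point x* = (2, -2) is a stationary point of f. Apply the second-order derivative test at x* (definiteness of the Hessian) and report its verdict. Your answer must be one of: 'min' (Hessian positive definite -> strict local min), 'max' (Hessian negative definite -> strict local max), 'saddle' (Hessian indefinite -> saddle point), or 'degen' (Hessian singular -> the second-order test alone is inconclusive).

Compute the Hessian H = grad^2 f:
  H = [[-9, -9], [-9, -9]]
Verify stationarity: grad f(x*) = H x* + g = (0, 0).
Eigenvalues of H: -18, 0.
H has a zero eigenvalue (singular; negative semidefinite but not definite), so H is neither positive definite, negative definite, nor indefinite. The second-order test alone is inconclusive -> degen.
(Indeed, f is constant along the null direction of H through x*, so x* is not a strict local extremum.)

degen


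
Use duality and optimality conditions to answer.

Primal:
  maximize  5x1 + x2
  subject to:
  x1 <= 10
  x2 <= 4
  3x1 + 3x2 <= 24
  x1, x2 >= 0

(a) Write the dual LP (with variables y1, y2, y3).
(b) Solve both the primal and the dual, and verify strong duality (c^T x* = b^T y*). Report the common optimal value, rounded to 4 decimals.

The standard primal-dual pair for 'max c^T x s.t. A x <= b, x >= 0' is:
  Dual:  min b^T y  s.t.  A^T y >= c,  y >= 0.

So the dual LP is:
  minimize  10y1 + 4y2 + 24y3
  subject to:
    y1 + 3y3 >= 5
    y2 + 3y3 >= 1
    y1, y2, y3 >= 0

Solving the primal: x* = (8, 0).
  primal value c^T x* = 40.
Solving the dual: y* = (0, 0, 1.6667).
  dual value b^T y* = 40.
Strong duality: c^T x* = b^T y*. Confirmed.

40


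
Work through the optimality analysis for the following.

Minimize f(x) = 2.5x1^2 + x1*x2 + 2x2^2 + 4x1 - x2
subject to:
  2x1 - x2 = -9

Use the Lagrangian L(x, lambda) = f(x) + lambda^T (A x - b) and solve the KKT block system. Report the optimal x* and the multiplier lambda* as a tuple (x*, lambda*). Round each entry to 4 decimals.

Form the Lagrangian:
  L(x, lambda) = (1/2) x^T Q x + c^T x + lambda^T (A x - b)
Stationarity (grad_x L = 0): Q x + c + A^T lambda = 0.
Primal feasibility: A x = b.

This gives the KKT block system:
  [ Q   A^T ] [ x     ]   [-c ]
  [ A    0  ] [ lambda ] = [ b ]

Solving the linear system:
  x*      = (-3.32, 2.36)
  lambda* = (5.12)
  f(x*)   = 15.22

x* = (-3.32, 2.36), lambda* = (5.12)


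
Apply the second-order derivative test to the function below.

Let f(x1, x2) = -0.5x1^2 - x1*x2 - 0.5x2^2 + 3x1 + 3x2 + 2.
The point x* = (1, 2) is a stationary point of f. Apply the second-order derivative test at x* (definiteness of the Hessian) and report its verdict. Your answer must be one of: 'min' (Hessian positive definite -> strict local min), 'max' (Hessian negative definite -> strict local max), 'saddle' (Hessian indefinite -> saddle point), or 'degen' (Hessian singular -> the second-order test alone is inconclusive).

Compute the Hessian H = grad^2 f:
  H = [[-1, -1], [-1, -1]]
Verify stationarity: grad f(x*) = H x* + g = (0, 0).
Eigenvalues of H: -2, 0.
H has a zero eigenvalue (singular; negative semidefinite but not definite), so H is neither positive definite, negative definite, nor indefinite. The second-order test alone is inconclusive -> degen.
(Indeed, f is constant along the null direction of H through x*, so x* is not a strict local extremum.)

degen


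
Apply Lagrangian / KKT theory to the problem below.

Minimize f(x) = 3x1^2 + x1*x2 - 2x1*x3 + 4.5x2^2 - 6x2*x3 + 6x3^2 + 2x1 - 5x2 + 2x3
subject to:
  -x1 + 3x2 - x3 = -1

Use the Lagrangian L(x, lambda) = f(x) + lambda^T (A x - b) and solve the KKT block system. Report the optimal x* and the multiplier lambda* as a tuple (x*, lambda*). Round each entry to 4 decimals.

Form the Lagrangian:
  L(x, lambda) = (1/2) x^T Q x + c^T x + lambda^T (A x - b)
Stationarity (grad_x L = 0): Q x + c + A^T lambda = 0.
Primal feasibility: A x = b.

This gives the KKT block system:
  [ Q   A^T ] [ x     ]   [-c ]
  [ A    0  ] [ lambda ] = [ b ]

Solving the linear system:
  x*      = (0.088, -0.3447, -0.1221)
  lambda* = (2.4273)
  f(x*)   = 2.0413

x* = (0.088, -0.3447, -0.1221), lambda* = (2.4273)


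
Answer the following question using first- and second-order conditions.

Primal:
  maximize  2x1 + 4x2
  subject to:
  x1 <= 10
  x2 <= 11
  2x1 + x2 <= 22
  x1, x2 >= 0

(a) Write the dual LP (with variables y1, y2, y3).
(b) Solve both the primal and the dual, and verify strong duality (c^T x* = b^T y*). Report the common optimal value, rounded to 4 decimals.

The standard primal-dual pair for 'max c^T x s.t. A x <= b, x >= 0' is:
  Dual:  min b^T y  s.t.  A^T y >= c,  y >= 0.

So the dual LP is:
  minimize  10y1 + 11y2 + 22y3
  subject to:
    y1 + 2y3 >= 2
    y2 + y3 >= 4
    y1, y2, y3 >= 0

Solving the primal: x* = (5.5, 11).
  primal value c^T x* = 55.
Solving the dual: y* = (0, 3, 1).
  dual value b^T y* = 55.
Strong duality: c^T x* = b^T y*. Confirmed.

55


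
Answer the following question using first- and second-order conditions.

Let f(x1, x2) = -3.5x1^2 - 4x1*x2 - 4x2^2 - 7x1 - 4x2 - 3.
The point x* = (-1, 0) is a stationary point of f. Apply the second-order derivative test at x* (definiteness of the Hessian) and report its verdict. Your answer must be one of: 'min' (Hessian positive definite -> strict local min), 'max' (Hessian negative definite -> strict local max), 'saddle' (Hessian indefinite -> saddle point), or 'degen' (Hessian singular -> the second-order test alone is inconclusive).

Compute the Hessian H = grad^2 f:
  H = [[-7, -4], [-4, -8]]
Verify stationarity: grad f(x*) = H x* + g = (0, 0).
Eigenvalues of H: -11.5311, -3.4689.
Both eigenvalues < 0, so H is negative definite -> x* is a strict local max.

max


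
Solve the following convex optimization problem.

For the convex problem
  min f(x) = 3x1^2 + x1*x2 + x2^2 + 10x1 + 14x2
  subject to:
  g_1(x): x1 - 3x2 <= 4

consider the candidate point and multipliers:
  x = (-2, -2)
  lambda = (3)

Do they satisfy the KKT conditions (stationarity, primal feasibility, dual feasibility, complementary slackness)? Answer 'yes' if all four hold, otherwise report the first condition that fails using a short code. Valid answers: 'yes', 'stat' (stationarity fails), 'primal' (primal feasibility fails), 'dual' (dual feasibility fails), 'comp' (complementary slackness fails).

Gradient of f: grad f(x) = Q x + c = (-4, 8)
Constraint values g_i(x) = a_i^T x - b_i:
  g_1((-2, -2)) = 0
Stationarity residual: grad f(x) + sum_i lambda_i a_i = (-1, -1)
  -> stationarity FAILS
Primal feasibility (all g_i <= 0): OK
Dual feasibility (all lambda_i >= 0): OK
Complementary slackness (lambda_i * g_i(x) = 0 for all i): OK

Verdict: the first failing condition is stationarity -> stat.

stat


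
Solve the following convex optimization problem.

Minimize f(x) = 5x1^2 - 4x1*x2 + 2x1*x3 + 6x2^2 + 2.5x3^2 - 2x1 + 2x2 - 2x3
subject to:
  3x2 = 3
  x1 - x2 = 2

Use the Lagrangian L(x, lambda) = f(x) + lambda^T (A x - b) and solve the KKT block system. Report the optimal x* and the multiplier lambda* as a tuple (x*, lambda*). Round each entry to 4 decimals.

Form the Lagrangian:
  L(x, lambda) = (1/2) x^T Q x + c^T x + lambda^T (A x - b)
Stationarity (grad_x L = 0): Q x + c + A^T lambda = 0.
Primal feasibility: A x = b.

This gives the KKT block system:
  [ Q   A^T ] [ x     ]   [-c ]
  [ A    0  ] [ lambda ] = [ b ]

Solving the linear system:
  x*      = (3, 1, -0.8)
  lambda* = (-8.1333, -22.4)
  f(x*)   = 33.4

x* = (3, 1, -0.8), lambda* = (-8.1333, -22.4)


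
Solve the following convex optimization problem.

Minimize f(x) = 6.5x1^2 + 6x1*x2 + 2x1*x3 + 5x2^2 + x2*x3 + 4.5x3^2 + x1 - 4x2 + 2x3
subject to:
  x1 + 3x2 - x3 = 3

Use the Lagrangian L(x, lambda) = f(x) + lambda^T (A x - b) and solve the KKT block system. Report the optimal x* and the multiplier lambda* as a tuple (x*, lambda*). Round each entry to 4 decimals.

Form the Lagrangian:
  L(x, lambda) = (1/2) x^T Q x + c^T x + lambda^T (A x - b)
Stationarity (grad_x L = 0): Q x + c + A^T lambda = 0.
Primal feasibility: A x = b.

This gives the KKT block system:
  [ Q   A^T ] [ x     ]   [-c ]
  [ A    0  ] [ lambda ] = [ b ]

Solving the linear system:
  x*      = (-0.4013, 1.0108, -0.3688)
  lambda* = (-1.1106)
  f(x*)   = -0.9252

x* = (-0.4013, 1.0108, -0.3688), lambda* = (-1.1106)


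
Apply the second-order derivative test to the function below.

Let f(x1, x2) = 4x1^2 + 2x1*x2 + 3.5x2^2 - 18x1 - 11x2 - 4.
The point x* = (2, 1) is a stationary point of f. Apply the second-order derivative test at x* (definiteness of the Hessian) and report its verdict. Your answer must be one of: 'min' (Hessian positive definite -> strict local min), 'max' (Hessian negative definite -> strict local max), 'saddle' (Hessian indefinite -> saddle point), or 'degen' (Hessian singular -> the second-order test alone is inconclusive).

Compute the Hessian H = grad^2 f:
  H = [[8, 2], [2, 7]]
Verify stationarity: grad f(x*) = H x* + g = (0, 0).
Eigenvalues of H: 5.4384, 9.5616.
Both eigenvalues > 0, so H is positive definite -> x* is a strict local min.

min


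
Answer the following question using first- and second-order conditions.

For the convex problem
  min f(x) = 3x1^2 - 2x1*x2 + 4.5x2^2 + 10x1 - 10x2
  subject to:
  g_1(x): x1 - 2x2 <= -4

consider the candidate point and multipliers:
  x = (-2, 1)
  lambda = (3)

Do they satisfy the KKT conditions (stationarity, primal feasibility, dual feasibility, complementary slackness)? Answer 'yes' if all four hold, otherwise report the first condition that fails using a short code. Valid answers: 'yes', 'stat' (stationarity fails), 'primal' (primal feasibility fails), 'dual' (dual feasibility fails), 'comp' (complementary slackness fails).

Gradient of f: grad f(x) = Q x + c = (-4, 3)
Constraint values g_i(x) = a_i^T x - b_i:
  g_1((-2, 1)) = 0
Stationarity residual: grad f(x) + sum_i lambda_i a_i = (-1, -3)
  -> stationarity FAILS
Primal feasibility (all g_i <= 0): OK
Dual feasibility (all lambda_i >= 0): OK
Complementary slackness (lambda_i * g_i(x) = 0 for all i): OK

Verdict: the first failing condition is stationarity -> stat.

stat


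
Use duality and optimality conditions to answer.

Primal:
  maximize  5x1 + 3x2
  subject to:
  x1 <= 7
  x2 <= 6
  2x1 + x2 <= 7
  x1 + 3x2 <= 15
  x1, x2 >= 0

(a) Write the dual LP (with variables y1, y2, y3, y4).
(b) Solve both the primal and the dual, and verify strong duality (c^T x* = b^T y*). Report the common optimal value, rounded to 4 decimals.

The standard primal-dual pair for 'max c^T x s.t. A x <= b, x >= 0' is:
  Dual:  min b^T y  s.t.  A^T y >= c,  y >= 0.

So the dual LP is:
  minimize  7y1 + 6y2 + 7y3 + 15y4
  subject to:
    y1 + 2y3 + y4 >= 5
    y2 + y3 + 3y4 >= 3
    y1, y2, y3, y4 >= 0

Solving the primal: x* = (1.2, 4.6).
  primal value c^T x* = 19.8.
Solving the dual: y* = (0, 0, 2.4, 0.2).
  dual value b^T y* = 19.8.
Strong duality: c^T x* = b^T y*. Confirmed.

19.8


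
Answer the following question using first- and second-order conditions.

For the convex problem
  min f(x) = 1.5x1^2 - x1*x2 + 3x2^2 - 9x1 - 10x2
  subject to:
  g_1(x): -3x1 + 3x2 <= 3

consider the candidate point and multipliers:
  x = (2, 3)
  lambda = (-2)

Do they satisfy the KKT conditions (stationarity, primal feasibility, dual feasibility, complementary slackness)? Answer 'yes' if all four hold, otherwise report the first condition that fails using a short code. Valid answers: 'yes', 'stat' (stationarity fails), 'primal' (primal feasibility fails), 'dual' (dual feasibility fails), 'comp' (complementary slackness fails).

Gradient of f: grad f(x) = Q x + c = (-6, 6)
Constraint values g_i(x) = a_i^T x - b_i:
  g_1((2, 3)) = 0
Stationarity residual: grad f(x) + sum_i lambda_i a_i = (0, 0)
  -> stationarity OK
Primal feasibility (all g_i <= 0): OK
Dual feasibility (all lambda_i >= 0): FAILS
Complementary slackness (lambda_i * g_i(x) = 0 for all i): OK

Verdict: the first failing condition is dual_feasibility -> dual.

dual


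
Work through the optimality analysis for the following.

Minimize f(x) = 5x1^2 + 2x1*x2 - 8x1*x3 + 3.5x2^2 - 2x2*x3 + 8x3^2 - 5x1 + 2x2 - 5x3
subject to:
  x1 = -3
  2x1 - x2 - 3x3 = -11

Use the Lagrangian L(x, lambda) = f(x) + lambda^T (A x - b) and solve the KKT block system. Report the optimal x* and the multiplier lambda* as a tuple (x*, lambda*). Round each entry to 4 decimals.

Form the Lagrangian:
  L(x, lambda) = (1/2) x^T Q x + c^T x + lambda^T (A x - b)
Stationarity (grad_x L = 0): Q x + c + A^T lambda = 0.
Primal feasibility: A x = b.

This gives the KKT block system:
  [ Q   A^T ] [ x     ]   [-c ]
  [ A    0  ] [ lambda ] = [ b ]

Solving the linear system:
  x*      = (-3, 2.2308, 0.9231)
  lambda* = (18.3846, 9.7692)
  f(x*)   = 88.7308

x* = (-3, 2.2308, 0.9231), lambda* = (18.3846, 9.7692)


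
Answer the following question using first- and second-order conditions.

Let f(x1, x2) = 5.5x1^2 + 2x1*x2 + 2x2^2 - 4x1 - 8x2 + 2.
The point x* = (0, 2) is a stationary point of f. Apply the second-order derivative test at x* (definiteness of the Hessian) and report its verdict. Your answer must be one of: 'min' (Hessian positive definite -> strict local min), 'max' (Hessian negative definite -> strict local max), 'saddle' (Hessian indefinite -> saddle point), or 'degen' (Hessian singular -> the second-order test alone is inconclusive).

Compute the Hessian H = grad^2 f:
  H = [[11, 2], [2, 4]]
Verify stationarity: grad f(x*) = H x* + g = (0, 0).
Eigenvalues of H: 3.4689, 11.5311.
Both eigenvalues > 0, so H is positive definite -> x* is a strict local min.

min


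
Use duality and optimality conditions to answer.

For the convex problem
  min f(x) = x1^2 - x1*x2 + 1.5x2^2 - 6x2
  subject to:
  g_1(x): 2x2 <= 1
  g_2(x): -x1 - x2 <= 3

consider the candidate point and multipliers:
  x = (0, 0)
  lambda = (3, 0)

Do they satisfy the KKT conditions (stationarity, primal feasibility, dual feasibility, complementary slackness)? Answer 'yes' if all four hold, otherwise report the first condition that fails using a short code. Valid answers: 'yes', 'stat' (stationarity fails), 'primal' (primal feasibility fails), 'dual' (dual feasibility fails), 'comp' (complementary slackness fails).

Gradient of f: grad f(x) = Q x + c = (0, -6)
Constraint values g_i(x) = a_i^T x - b_i:
  g_1((0, 0)) = -1
  g_2((0, 0)) = -3
Stationarity residual: grad f(x) + sum_i lambda_i a_i = (0, 0)
  -> stationarity OK
Primal feasibility (all g_i <= 0): OK
Dual feasibility (all lambda_i >= 0): OK
Complementary slackness (lambda_i * g_i(x) = 0 for all i): FAILS

Verdict: the first failing condition is complementary_slackness -> comp.

comp


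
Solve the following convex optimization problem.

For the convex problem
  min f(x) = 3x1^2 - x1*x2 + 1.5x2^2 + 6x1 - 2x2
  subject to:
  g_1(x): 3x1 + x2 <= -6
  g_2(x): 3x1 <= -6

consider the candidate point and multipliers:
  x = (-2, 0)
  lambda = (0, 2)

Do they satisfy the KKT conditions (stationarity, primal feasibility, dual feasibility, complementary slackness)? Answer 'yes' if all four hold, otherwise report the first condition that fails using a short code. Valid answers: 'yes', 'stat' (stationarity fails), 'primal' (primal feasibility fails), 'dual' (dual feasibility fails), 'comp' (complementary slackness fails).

Gradient of f: grad f(x) = Q x + c = (-6, 0)
Constraint values g_i(x) = a_i^T x - b_i:
  g_1((-2, 0)) = 0
  g_2((-2, 0)) = 0
Stationarity residual: grad f(x) + sum_i lambda_i a_i = (0, 0)
  -> stationarity OK
Primal feasibility (all g_i <= 0): OK
Dual feasibility (all lambda_i >= 0): OK
Complementary slackness (lambda_i * g_i(x) = 0 for all i): OK

Verdict: yes, KKT holds.

yes


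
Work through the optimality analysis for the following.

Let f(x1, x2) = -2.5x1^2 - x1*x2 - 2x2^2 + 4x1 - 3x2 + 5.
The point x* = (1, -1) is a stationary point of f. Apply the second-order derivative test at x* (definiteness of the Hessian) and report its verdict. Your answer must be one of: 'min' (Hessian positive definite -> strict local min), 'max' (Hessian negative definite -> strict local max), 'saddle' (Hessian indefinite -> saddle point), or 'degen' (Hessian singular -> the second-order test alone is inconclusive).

Compute the Hessian H = grad^2 f:
  H = [[-5, -1], [-1, -4]]
Verify stationarity: grad f(x*) = H x* + g = (0, 0).
Eigenvalues of H: -5.618, -3.382.
Both eigenvalues < 0, so H is negative definite -> x* is a strict local max.

max


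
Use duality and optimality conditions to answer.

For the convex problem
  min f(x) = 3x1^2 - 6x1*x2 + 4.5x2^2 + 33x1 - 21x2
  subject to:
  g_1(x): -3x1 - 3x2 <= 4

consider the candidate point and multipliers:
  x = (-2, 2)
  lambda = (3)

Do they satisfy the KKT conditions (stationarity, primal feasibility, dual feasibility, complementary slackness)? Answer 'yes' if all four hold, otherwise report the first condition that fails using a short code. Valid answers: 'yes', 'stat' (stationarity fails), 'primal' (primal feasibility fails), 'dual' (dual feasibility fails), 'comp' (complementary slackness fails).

Gradient of f: grad f(x) = Q x + c = (9, 9)
Constraint values g_i(x) = a_i^T x - b_i:
  g_1((-2, 2)) = -4
Stationarity residual: grad f(x) + sum_i lambda_i a_i = (0, 0)
  -> stationarity OK
Primal feasibility (all g_i <= 0): OK
Dual feasibility (all lambda_i >= 0): OK
Complementary slackness (lambda_i * g_i(x) = 0 for all i): FAILS

Verdict: the first failing condition is complementary_slackness -> comp.

comp


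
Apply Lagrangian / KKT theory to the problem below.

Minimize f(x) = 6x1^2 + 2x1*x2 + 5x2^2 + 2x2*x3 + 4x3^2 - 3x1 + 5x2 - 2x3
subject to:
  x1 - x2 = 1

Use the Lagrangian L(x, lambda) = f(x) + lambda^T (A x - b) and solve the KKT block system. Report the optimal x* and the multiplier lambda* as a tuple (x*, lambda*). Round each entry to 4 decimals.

Form the Lagrangian:
  L(x, lambda) = (1/2) x^T Q x + c^T x + lambda^T (A x - b)
Stationarity (grad_x L = 0): Q x + c + A^T lambda = 0.
Primal feasibility: A x = b.

This gives the KKT block system:
  [ Q   A^T ] [ x     ]   [-c ]
  [ A    0  ] [ lambda ] = [ b ]

Solving the linear system:
  x*      = (0.3529, -0.6471, 0.4118)
  lambda* = (0.0588)
  f(x*)   = -2.5882

x* = (0.3529, -0.6471, 0.4118), lambda* = (0.0588)


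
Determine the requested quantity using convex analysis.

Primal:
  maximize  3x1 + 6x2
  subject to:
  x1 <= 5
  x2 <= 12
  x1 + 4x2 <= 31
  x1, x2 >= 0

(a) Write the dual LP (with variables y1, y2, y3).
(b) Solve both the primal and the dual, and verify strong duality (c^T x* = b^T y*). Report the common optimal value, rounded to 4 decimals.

The standard primal-dual pair for 'max c^T x s.t. A x <= b, x >= 0' is:
  Dual:  min b^T y  s.t.  A^T y >= c,  y >= 0.

So the dual LP is:
  minimize  5y1 + 12y2 + 31y3
  subject to:
    y1 + y3 >= 3
    y2 + 4y3 >= 6
    y1, y2, y3 >= 0

Solving the primal: x* = (5, 6.5).
  primal value c^T x* = 54.
Solving the dual: y* = (1.5, 0, 1.5).
  dual value b^T y* = 54.
Strong duality: c^T x* = b^T y*. Confirmed.

54


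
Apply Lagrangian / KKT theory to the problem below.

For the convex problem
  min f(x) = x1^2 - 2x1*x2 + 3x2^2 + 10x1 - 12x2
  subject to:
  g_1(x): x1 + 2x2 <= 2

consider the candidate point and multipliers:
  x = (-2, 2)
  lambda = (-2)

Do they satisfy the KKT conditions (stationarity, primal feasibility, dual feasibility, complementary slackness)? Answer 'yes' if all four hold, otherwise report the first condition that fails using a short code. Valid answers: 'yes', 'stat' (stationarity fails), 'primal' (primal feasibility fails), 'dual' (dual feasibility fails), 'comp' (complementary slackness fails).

Gradient of f: grad f(x) = Q x + c = (2, 4)
Constraint values g_i(x) = a_i^T x - b_i:
  g_1((-2, 2)) = 0
Stationarity residual: grad f(x) + sum_i lambda_i a_i = (0, 0)
  -> stationarity OK
Primal feasibility (all g_i <= 0): OK
Dual feasibility (all lambda_i >= 0): FAILS
Complementary slackness (lambda_i * g_i(x) = 0 for all i): OK

Verdict: the first failing condition is dual_feasibility -> dual.

dual
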